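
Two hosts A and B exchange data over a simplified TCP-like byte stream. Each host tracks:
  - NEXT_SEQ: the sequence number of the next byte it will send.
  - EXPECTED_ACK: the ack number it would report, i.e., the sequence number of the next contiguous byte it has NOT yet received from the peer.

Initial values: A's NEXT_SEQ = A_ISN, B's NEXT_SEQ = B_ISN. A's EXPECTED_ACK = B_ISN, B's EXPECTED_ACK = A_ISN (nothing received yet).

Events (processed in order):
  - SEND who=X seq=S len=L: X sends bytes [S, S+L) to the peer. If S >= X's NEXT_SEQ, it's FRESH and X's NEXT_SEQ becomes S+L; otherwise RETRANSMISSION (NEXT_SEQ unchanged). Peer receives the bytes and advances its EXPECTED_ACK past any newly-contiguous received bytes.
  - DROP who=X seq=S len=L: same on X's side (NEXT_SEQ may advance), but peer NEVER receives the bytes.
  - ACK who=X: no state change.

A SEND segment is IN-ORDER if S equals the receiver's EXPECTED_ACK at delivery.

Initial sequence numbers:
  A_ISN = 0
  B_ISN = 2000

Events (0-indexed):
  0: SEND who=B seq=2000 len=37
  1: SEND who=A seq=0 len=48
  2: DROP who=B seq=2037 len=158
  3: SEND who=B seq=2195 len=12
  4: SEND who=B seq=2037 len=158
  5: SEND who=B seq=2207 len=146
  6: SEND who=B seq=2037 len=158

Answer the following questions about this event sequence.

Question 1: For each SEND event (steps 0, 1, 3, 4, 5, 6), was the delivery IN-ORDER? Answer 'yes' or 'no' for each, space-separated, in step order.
Answer: yes yes no yes yes no

Derivation:
Step 0: SEND seq=2000 -> in-order
Step 1: SEND seq=0 -> in-order
Step 3: SEND seq=2195 -> out-of-order
Step 4: SEND seq=2037 -> in-order
Step 5: SEND seq=2207 -> in-order
Step 6: SEND seq=2037 -> out-of-order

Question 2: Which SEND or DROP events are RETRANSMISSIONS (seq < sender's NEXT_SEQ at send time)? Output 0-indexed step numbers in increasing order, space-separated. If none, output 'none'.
Answer: 4 6

Derivation:
Step 0: SEND seq=2000 -> fresh
Step 1: SEND seq=0 -> fresh
Step 2: DROP seq=2037 -> fresh
Step 3: SEND seq=2195 -> fresh
Step 4: SEND seq=2037 -> retransmit
Step 5: SEND seq=2207 -> fresh
Step 6: SEND seq=2037 -> retransmit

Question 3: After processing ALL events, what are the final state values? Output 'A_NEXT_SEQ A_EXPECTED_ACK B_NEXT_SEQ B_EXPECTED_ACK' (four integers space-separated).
After event 0: A_seq=0 A_ack=2037 B_seq=2037 B_ack=0
After event 1: A_seq=48 A_ack=2037 B_seq=2037 B_ack=48
After event 2: A_seq=48 A_ack=2037 B_seq=2195 B_ack=48
After event 3: A_seq=48 A_ack=2037 B_seq=2207 B_ack=48
After event 4: A_seq=48 A_ack=2207 B_seq=2207 B_ack=48
After event 5: A_seq=48 A_ack=2353 B_seq=2353 B_ack=48
After event 6: A_seq=48 A_ack=2353 B_seq=2353 B_ack=48

Answer: 48 2353 2353 48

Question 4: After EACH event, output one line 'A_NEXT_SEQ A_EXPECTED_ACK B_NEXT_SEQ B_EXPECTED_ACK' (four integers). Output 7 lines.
0 2037 2037 0
48 2037 2037 48
48 2037 2195 48
48 2037 2207 48
48 2207 2207 48
48 2353 2353 48
48 2353 2353 48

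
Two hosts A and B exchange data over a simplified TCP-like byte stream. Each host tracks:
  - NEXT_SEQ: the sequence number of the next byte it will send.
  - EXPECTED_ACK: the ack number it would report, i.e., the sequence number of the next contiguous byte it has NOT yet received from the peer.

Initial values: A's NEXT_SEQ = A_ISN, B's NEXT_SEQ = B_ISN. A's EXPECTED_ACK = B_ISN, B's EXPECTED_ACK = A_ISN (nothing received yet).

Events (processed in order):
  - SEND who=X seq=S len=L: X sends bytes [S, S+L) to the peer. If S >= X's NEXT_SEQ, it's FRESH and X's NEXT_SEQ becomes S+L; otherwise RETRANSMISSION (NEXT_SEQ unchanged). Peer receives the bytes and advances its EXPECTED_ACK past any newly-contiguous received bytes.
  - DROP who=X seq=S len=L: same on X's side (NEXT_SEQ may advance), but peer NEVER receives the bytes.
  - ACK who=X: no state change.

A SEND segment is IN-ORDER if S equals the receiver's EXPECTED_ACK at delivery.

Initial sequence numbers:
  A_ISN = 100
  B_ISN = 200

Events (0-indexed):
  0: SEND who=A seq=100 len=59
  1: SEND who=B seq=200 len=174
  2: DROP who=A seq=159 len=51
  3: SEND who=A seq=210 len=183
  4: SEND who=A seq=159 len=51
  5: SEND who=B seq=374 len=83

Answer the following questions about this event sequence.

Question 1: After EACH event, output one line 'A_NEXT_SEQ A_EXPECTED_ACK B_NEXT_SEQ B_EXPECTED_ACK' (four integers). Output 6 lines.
159 200 200 159
159 374 374 159
210 374 374 159
393 374 374 159
393 374 374 393
393 457 457 393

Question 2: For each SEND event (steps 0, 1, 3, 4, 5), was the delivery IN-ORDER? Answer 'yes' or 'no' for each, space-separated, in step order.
Step 0: SEND seq=100 -> in-order
Step 1: SEND seq=200 -> in-order
Step 3: SEND seq=210 -> out-of-order
Step 4: SEND seq=159 -> in-order
Step 5: SEND seq=374 -> in-order

Answer: yes yes no yes yes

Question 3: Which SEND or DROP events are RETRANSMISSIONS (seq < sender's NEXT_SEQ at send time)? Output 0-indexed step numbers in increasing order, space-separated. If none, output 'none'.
Answer: 4

Derivation:
Step 0: SEND seq=100 -> fresh
Step 1: SEND seq=200 -> fresh
Step 2: DROP seq=159 -> fresh
Step 3: SEND seq=210 -> fresh
Step 4: SEND seq=159 -> retransmit
Step 5: SEND seq=374 -> fresh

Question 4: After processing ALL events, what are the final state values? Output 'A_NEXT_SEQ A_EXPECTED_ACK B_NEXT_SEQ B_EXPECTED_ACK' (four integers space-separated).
Answer: 393 457 457 393

Derivation:
After event 0: A_seq=159 A_ack=200 B_seq=200 B_ack=159
After event 1: A_seq=159 A_ack=374 B_seq=374 B_ack=159
After event 2: A_seq=210 A_ack=374 B_seq=374 B_ack=159
After event 3: A_seq=393 A_ack=374 B_seq=374 B_ack=159
After event 4: A_seq=393 A_ack=374 B_seq=374 B_ack=393
After event 5: A_seq=393 A_ack=457 B_seq=457 B_ack=393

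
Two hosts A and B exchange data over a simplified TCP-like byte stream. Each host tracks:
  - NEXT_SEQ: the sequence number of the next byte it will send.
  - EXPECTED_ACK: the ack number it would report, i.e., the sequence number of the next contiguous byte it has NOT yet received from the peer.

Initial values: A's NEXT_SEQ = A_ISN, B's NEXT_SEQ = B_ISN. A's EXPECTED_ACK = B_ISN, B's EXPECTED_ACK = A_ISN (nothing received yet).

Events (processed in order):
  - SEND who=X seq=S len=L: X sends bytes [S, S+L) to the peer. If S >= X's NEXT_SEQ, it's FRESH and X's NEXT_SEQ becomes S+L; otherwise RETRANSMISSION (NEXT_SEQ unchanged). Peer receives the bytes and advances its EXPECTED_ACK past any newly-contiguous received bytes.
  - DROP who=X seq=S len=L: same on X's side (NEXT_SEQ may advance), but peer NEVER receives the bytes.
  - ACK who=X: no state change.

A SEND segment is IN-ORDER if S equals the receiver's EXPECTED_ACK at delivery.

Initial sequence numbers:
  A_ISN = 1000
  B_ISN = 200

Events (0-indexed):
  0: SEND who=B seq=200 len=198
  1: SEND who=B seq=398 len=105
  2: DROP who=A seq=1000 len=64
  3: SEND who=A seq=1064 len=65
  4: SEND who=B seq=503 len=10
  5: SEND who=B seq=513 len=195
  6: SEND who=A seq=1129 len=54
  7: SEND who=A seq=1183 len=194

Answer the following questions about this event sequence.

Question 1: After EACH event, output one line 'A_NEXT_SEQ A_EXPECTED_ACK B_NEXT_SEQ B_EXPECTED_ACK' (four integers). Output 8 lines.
1000 398 398 1000
1000 503 503 1000
1064 503 503 1000
1129 503 503 1000
1129 513 513 1000
1129 708 708 1000
1183 708 708 1000
1377 708 708 1000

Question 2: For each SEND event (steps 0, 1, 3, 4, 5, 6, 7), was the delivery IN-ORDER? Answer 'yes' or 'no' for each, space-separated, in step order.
Answer: yes yes no yes yes no no

Derivation:
Step 0: SEND seq=200 -> in-order
Step 1: SEND seq=398 -> in-order
Step 3: SEND seq=1064 -> out-of-order
Step 4: SEND seq=503 -> in-order
Step 5: SEND seq=513 -> in-order
Step 6: SEND seq=1129 -> out-of-order
Step 7: SEND seq=1183 -> out-of-order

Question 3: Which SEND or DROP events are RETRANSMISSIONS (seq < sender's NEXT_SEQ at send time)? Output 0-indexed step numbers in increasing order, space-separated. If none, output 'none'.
Answer: none

Derivation:
Step 0: SEND seq=200 -> fresh
Step 1: SEND seq=398 -> fresh
Step 2: DROP seq=1000 -> fresh
Step 3: SEND seq=1064 -> fresh
Step 4: SEND seq=503 -> fresh
Step 5: SEND seq=513 -> fresh
Step 6: SEND seq=1129 -> fresh
Step 7: SEND seq=1183 -> fresh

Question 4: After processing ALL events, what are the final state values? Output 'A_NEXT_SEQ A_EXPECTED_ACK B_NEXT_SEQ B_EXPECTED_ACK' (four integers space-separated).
Answer: 1377 708 708 1000

Derivation:
After event 0: A_seq=1000 A_ack=398 B_seq=398 B_ack=1000
After event 1: A_seq=1000 A_ack=503 B_seq=503 B_ack=1000
After event 2: A_seq=1064 A_ack=503 B_seq=503 B_ack=1000
After event 3: A_seq=1129 A_ack=503 B_seq=503 B_ack=1000
After event 4: A_seq=1129 A_ack=513 B_seq=513 B_ack=1000
After event 5: A_seq=1129 A_ack=708 B_seq=708 B_ack=1000
After event 6: A_seq=1183 A_ack=708 B_seq=708 B_ack=1000
After event 7: A_seq=1377 A_ack=708 B_seq=708 B_ack=1000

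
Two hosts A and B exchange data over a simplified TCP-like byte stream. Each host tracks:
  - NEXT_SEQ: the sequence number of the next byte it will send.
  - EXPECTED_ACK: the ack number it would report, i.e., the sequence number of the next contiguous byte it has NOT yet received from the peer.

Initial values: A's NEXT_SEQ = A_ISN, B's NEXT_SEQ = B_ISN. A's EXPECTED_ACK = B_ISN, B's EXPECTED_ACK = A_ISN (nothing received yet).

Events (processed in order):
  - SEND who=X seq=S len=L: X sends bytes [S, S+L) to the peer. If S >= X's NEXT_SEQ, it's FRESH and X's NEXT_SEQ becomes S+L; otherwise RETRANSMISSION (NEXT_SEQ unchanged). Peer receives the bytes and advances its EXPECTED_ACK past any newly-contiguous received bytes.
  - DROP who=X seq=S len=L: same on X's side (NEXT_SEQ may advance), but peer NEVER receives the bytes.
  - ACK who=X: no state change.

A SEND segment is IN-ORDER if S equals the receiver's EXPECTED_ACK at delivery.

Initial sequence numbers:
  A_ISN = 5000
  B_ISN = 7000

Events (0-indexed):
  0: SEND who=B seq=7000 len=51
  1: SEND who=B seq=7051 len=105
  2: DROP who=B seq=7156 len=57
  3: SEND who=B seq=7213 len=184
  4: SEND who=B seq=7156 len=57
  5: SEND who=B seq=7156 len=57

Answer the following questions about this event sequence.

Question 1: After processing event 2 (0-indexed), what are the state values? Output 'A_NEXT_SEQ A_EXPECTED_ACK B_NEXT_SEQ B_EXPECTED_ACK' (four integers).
After event 0: A_seq=5000 A_ack=7051 B_seq=7051 B_ack=5000
After event 1: A_seq=5000 A_ack=7156 B_seq=7156 B_ack=5000
After event 2: A_seq=5000 A_ack=7156 B_seq=7213 B_ack=5000

5000 7156 7213 5000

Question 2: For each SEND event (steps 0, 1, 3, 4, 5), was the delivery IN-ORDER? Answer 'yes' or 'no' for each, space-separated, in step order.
Answer: yes yes no yes no

Derivation:
Step 0: SEND seq=7000 -> in-order
Step 1: SEND seq=7051 -> in-order
Step 3: SEND seq=7213 -> out-of-order
Step 4: SEND seq=7156 -> in-order
Step 5: SEND seq=7156 -> out-of-order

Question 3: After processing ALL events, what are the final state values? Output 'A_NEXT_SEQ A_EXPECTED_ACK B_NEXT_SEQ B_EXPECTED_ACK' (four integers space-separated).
Answer: 5000 7397 7397 5000

Derivation:
After event 0: A_seq=5000 A_ack=7051 B_seq=7051 B_ack=5000
After event 1: A_seq=5000 A_ack=7156 B_seq=7156 B_ack=5000
After event 2: A_seq=5000 A_ack=7156 B_seq=7213 B_ack=5000
After event 3: A_seq=5000 A_ack=7156 B_seq=7397 B_ack=5000
After event 4: A_seq=5000 A_ack=7397 B_seq=7397 B_ack=5000
After event 5: A_seq=5000 A_ack=7397 B_seq=7397 B_ack=5000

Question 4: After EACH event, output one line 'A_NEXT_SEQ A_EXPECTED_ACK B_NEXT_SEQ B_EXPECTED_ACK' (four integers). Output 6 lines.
5000 7051 7051 5000
5000 7156 7156 5000
5000 7156 7213 5000
5000 7156 7397 5000
5000 7397 7397 5000
5000 7397 7397 5000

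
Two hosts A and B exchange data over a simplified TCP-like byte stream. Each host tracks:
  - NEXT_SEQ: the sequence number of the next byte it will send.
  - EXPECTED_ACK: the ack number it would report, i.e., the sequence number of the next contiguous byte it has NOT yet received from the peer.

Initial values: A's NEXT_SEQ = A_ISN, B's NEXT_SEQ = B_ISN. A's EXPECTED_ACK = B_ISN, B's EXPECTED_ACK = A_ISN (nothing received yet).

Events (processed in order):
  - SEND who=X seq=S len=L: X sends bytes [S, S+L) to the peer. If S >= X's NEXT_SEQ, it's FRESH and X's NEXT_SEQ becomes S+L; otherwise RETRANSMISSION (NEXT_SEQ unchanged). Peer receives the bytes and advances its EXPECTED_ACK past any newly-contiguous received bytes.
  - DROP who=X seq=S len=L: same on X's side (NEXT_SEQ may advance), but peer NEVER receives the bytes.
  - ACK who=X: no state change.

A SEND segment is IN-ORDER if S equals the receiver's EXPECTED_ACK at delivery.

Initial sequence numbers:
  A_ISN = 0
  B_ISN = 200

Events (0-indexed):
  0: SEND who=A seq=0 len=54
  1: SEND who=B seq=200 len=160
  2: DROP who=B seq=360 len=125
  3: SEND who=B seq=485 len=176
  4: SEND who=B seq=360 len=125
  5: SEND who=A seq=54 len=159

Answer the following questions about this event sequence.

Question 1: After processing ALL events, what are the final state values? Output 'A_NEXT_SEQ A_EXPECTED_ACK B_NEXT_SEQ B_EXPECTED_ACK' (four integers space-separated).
After event 0: A_seq=54 A_ack=200 B_seq=200 B_ack=54
After event 1: A_seq=54 A_ack=360 B_seq=360 B_ack=54
After event 2: A_seq=54 A_ack=360 B_seq=485 B_ack=54
After event 3: A_seq=54 A_ack=360 B_seq=661 B_ack=54
After event 4: A_seq=54 A_ack=661 B_seq=661 B_ack=54
After event 5: A_seq=213 A_ack=661 B_seq=661 B_ack=213

Answer: 213 661 661 213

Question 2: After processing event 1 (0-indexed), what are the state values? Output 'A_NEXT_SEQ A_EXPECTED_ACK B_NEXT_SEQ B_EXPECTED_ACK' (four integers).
After event 0: A_seq=54 A_ack=200 B_seq=200 B_ack=54
After event 1: A_seq=54 A_ack=360 B_seq=360 B_ack=54

54 360 360 54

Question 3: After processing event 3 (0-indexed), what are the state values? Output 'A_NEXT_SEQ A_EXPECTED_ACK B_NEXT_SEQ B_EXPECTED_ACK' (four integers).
After event 0: A_seq=54 A_ack=200 B_seq=200 B_ack=54
After event 1: A_seq=54 A_ack=360 B_seq=360 B_ack=54
After event 2: A_seq=54 A_ack=360 B_seq=485 B_ack=54
After event 3: A_seq=54 A_ack=360 B_seq=661 B_ack=54

54 360 661 54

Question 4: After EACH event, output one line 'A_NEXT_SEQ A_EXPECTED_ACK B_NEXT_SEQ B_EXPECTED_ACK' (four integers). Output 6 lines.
54 200 200 54
54 360 360 54
54 360 485 54
54 360 661 54
54 661 661 54
213 661 661 213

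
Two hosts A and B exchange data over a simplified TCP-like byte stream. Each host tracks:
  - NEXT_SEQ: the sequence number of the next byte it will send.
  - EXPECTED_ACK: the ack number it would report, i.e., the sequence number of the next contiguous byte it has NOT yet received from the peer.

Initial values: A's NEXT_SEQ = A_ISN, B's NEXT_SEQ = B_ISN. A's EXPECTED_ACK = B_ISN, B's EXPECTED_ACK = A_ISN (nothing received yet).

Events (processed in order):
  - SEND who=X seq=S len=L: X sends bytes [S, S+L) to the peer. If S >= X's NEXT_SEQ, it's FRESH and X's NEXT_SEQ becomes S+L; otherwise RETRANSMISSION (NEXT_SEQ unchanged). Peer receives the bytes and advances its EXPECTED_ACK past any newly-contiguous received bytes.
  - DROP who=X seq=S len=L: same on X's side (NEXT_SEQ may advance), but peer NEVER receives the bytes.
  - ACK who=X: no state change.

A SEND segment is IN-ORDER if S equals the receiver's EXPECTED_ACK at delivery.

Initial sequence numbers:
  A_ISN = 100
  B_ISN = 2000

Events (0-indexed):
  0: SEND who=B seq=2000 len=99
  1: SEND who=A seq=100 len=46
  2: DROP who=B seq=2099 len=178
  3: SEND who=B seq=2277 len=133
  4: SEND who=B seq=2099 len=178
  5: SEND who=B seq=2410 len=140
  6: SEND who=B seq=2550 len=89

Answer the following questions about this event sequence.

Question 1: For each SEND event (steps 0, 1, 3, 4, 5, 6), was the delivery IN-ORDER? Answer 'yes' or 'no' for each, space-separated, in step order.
Answer: yes yes no yes yes yes

Derivation:
Step 0: SEND seq=2000 -> in-order
Step 1: SEND seq=100 -> in-order
Step 3: SEND seq=2277 -> out-of-order
Step 4: SEND seq=2099 -> in-order
Step 5: SEND seq=2410 -> in-order
Step 6: SEND seq=2550 -> in-order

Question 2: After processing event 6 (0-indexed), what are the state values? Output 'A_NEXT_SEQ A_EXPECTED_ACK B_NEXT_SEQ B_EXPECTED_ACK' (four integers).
After event 0: A_seq=100 A_ack=2099 B_seq=2099 B_ack=100
After event 1: A_seq=146 A_ack=2099 B_seq=2099 B_ack=146
After event 2: A_seq=146 A_ack=2099 B_seq=2277 B_ack=146
After event 3: A_seq=146 A_ack=2099 B_seq=2410 B_ack=146
After event 4: A_seq=146 A_ack=2410 B_seq=2410 B_ack=146
After event 5: A_seq=146 A_ack=2550 B_seq=2550 B_ack=146
After event 6: A_seq=146 A_ack=2639 B_seq=2639 B_ack=146

146 2639 2639 146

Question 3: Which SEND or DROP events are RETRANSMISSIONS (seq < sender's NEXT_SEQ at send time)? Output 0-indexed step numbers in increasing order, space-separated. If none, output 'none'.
Answer: 4

Derivation:
Step 0: SEND seq=2000 -> fresh
Step 1: SEND seq=100 -> fresh
Step 2: DROP seq=2099 -> fresh
Step 3: SEND seq=2277 -> fresh
Step 4: SEND seq=2099 -> retransmit
Step 5: SEND seq=2410 -> fresh
Step 6: SEND seq=2550 -> fresh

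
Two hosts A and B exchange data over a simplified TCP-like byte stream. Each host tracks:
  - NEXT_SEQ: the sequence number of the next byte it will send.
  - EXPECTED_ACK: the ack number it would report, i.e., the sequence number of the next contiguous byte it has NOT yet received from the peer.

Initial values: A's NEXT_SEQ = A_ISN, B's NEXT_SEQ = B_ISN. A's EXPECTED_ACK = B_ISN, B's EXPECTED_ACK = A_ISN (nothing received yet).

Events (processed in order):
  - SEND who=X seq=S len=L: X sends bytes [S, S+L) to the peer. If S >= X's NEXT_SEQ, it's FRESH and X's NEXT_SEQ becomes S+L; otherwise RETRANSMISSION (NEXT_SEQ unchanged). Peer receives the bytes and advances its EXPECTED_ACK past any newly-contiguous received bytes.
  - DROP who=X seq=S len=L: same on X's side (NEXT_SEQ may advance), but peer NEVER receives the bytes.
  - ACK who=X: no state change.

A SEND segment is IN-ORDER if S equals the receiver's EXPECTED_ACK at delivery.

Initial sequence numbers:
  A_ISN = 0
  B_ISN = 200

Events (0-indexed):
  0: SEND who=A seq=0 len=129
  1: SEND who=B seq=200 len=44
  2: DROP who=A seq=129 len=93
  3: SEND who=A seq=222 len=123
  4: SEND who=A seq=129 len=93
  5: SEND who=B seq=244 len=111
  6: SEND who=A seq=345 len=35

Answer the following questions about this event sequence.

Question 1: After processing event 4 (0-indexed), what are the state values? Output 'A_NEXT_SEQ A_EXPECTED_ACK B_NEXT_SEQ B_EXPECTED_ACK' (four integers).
After event 0: A_seq=129 A_ack=200 B_seq=200 B_ack=129
After event 1: A_seq=129 A_ack=244 B_seq=244 B_ack=129
After event 2: A_seq=222 A_ack=244 B_seq=244 B_ack=129
After event 3: A_seq=345 A_ack=244 B_seq=244 B_ack=129
After event 4: A_seq=345 A_ack=244 B_seq=244 B_ack=345

345 244 244 345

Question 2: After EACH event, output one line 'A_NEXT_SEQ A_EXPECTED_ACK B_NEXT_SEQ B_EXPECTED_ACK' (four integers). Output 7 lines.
129 200 200 129
129 244 244 129
222 244 244 129
345 244 244 129
345 244 244 345
345 355 355 345
380 355 355 380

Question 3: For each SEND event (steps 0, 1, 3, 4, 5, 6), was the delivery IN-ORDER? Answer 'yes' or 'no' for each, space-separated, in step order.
Answer: yes yes no yes yes yes

Derivation:
Step 0: SEND seq=0 -> in-order
Step 1: SEND seq=200 -> in-order
Step 3: SEND seq=222 -> out-of-order
Step 4: SEND seq=129 -> in-order
Step 5: SEND seq=244 -> in-order
Step 6: SEND seq=345 -> in-order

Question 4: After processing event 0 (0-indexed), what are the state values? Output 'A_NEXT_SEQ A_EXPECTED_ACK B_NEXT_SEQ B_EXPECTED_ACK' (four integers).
After event 0: A_seq=129 A_ack=200 B_seq=200 B_ack=129

129 200 200 129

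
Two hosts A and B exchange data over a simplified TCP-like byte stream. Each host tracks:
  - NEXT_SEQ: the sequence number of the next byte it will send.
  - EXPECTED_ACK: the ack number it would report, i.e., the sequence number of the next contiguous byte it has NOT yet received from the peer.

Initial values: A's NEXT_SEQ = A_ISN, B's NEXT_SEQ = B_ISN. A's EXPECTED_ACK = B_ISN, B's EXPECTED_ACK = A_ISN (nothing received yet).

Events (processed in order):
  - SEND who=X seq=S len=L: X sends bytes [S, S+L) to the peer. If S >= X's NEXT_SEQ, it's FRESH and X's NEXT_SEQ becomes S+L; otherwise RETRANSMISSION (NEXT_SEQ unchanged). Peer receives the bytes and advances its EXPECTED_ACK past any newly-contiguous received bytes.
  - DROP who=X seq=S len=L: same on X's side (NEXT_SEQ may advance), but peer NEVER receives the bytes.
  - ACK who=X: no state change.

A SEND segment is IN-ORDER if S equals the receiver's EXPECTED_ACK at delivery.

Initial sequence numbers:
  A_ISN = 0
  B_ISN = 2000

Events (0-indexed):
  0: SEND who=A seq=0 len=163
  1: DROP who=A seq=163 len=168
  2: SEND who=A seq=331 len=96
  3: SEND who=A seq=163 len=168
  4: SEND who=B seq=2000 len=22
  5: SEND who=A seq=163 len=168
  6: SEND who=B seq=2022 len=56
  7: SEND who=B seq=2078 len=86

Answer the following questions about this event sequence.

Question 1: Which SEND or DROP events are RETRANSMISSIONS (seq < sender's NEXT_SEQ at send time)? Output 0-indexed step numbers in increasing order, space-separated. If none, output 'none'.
Step 0: SEND seq=0 -> fresh
Step 1: DROP seq=163 -> fresh
Step 2: SEND seq=331 -> fresh
Step 3: SEND seq=163 -> retransmit
Step 4: SEND seq=2000 -> fresh
Step 5: SEND seq=163 -> retransmit
Step 6: SEND seq=2022 -> fresh
Step 7: SEND seq=2078 -> fresh

Answer: 3 5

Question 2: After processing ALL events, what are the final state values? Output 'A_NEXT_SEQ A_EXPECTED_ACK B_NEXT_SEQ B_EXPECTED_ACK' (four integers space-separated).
After event 0: A_seq=163 A_ack=2000 B_seq=2000 B_ack=163
After event 1: A_seq=331 A_ack=2000 B_seq=2000 B_ack=163
After event 2: A_seq=427 A_ack=2000 B_seq=2000 B_ack=163
After event 3: A_seq=427 A_ack=2000 B_seq=2000 B_ack=427
After event 4: A_seq=427 A_ack=2022 B_seq=2022 B_ack=427
After event 5: A_seq=427 A_ack=2022 B_seq=2022 B_ack=427
After event 6: A_seq=427 A_ack=2078 B_seq=2078 B_ack=427
After event 7: A_seq=427 A_ack=2164 B_seq=2164 B_ack=427

Answer: 427 2164 2164 427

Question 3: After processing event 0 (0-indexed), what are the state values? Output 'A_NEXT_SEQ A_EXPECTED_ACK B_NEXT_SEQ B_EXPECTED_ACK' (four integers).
After event 0: A_seq=163 A_ack=2000 B_seq=2000 B_ack=163

163 2000 2000 163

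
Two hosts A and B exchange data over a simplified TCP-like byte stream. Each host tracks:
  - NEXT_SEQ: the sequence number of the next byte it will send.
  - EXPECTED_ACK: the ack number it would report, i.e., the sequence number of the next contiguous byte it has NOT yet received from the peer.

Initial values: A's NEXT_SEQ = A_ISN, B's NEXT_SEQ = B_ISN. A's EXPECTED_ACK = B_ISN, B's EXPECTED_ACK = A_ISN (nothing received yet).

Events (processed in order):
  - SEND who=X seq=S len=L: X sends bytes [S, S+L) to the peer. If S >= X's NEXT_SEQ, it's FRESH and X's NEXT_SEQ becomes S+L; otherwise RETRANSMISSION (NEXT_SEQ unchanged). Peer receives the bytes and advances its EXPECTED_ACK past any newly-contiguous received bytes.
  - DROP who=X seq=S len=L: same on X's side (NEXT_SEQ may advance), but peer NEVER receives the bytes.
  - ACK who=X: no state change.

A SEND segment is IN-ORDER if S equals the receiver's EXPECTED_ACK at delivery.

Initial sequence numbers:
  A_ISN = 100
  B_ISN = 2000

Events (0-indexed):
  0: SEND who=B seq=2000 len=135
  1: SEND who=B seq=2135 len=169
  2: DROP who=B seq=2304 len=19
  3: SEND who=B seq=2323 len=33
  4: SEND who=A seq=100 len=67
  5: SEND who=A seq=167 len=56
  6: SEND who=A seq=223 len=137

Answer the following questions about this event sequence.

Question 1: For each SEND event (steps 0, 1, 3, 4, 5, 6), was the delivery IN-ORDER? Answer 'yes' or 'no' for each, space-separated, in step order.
Answer: yes yes no yes yes yes

Derivation:
Step 0: SEND seq=2000 -> in-order
Step 1: SEND seq=2135 -> in-order
Step 3: SEND seq=2323 -> out-of-order
Step 4: SEND seq=100 -> in-order
Step 5: SEND seq=167 -> in-order
Step 6: SEND seq=223 -> in-order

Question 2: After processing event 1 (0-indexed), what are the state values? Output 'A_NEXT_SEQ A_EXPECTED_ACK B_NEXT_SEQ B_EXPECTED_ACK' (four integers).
After event 0: A_seq=100 A_ack=2135 B_seq=2135 B_ack=100
After event 1: A_seq=100 A_ack=2304 B_seq=2304 B_ack=100

100 2304 2304 100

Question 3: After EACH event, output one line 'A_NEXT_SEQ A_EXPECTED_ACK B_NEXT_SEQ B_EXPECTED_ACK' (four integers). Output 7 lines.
100 2135 2135 100
100 2304 2304 100
100 2304 2323 100
100 2304 2356 100
167 2304 2356 167
223 2304 2356 223
360 2304 2356 360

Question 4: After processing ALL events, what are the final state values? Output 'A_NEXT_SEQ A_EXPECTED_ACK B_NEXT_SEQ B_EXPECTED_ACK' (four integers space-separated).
Answer: 360 2304 2356 360

Derivation:
After event 0: A_seq=100 A_ack=2135 B_seq=2135 B_ack=100
After event 1: A_seq=100 A_ack=2304 B_seq=2304 B_ack=100
After event 2: A_seq=100 A_ack=2304 B_seq=2323 B_ack=100
After event 3: A_seq=100 A_ack=2304 B_seq=2356 B_ack=100
After event 4: A_seq=167 A_ack=2304 B_seq=2356 B_ack=167
After event 5: A_seq=223 A_ack=2304 B_seq=2356 B_ack=223
After event 6: A_seq=360 A_ack=2304 B_seq=2356 B_ack=360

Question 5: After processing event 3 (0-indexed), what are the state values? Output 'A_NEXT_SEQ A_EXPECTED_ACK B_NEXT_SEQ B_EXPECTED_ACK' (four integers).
After event 0: A_seq=100 A_ack=2135 B_seq=2135 B_ack=100
After event 1: A_seq=100 A_ack=2304 B_seq=2304 B_ack=100
After event 2: A_seq=100 A_ack=2304 B_seq=2323 B_ack=100
After event 3: A_seq=100 A_ack=2304 B_seq=2356 B_ack=100

100 2304 2356 100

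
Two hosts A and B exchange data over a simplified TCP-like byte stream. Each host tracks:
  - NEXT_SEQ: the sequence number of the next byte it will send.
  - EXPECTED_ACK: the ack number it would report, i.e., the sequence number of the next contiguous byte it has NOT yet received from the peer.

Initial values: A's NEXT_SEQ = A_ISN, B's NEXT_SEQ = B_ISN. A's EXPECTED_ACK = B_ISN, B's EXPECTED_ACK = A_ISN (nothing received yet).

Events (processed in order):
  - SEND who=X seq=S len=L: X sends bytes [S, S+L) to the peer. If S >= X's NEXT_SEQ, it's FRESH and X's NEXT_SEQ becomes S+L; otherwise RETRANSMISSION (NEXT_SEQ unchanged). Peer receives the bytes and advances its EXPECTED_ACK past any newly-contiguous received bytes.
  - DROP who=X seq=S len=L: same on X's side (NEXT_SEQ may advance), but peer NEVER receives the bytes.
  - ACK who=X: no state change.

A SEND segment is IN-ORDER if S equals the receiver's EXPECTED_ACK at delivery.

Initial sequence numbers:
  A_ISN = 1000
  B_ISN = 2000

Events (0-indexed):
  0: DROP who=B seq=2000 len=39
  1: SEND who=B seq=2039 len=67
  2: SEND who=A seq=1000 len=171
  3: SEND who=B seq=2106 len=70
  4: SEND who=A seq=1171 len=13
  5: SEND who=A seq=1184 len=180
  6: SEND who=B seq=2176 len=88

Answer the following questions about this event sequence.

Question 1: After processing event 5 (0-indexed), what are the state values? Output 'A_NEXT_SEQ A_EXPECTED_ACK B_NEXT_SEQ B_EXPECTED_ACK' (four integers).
After event 0: A_seq=1000 A_ack=2000 B_seq=2039 B_ack=1000
After event 1: A_seq=1000 A_ack=2000 B_seq=2106 B_ack=1000
After event 2: A_seq=1171 A_ack=2000 B_seq=2106 B_ack=1171
After event 3: A_seq=1171 A_ack=2000 B_seq=2176 B_ack=1171
After event 4: A_seq=1184 A_ack=2000 B_seq=2176 B_ack=1184
After event 5: A_seq=1364 A_ack=2000 B_seq=2176 B_ack=1364

1364 2000 2176 1364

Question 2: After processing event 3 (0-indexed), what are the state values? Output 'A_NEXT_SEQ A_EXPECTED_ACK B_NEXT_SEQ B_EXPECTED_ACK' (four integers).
After event 0: A_seq=1000 A_ack=2000 B_seq=2039 B_ack=1000
After event 1: A_seq=1000 A_ack=2000 B_seq=2106 B_ack=1000
After event 2: A_seq=1171 A_ack=2000 B_seq=2106 B_ack=1171
After event 3: A_seq=1171 A_ack=2000 B_seq=2176 B_ack=1171

1171 2000 2176 1171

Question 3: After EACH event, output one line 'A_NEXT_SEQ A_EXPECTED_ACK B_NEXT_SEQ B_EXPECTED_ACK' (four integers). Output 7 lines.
1000 2000 2039 1000
1000 2000 2106 1000
1171 2000 2106 1171
1171 2000 2176 1171
1184 2000 2176 1184
1364 2000 2176 1364
1364 2000 2264 1364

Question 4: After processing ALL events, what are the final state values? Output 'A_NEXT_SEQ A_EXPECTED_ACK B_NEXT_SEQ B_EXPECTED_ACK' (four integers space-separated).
Answer: 1364 2000 2264 1364

Derivation:
After event 0: A_seq=1000 A_ack=2000 B_seq=2039 B_ack=1000
After event 1: A_seq=1000 A_ack=2000 B_seq=2106 B_ack=1000
After event 2: A_seq=1171 A_ack=2000 B_seq=2106 B_ack=1171
After event 3: A_seq=1171 A_ack=2000 B_seq=2176 B_ack=1171
After event 4: A_seq=1184 A_ack=2000 B_seq=2176 B_ack=1184
After event 5: A_seq=1364 A_ack=2000 B_seq=2176 B_ack=1364
After event 6: A_seq=1364 A_ack=2000 B_seq=2264 B_ack=1364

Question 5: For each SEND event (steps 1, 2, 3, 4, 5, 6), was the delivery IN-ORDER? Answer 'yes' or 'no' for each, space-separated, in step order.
Answer: no yes no yes yes no

Derivation:
Step 1: SEND seq=2039 -> out-of-order
Step 2: SEND seq=1000 -> in-order
Step 3: SEND seq=2106 -> out-of-order
Step 4: SEND seq=1171 -> in-order
Step 5: SEND seq=1184 -> in-order
Step 6: SEND seq=2176 -> out-of-order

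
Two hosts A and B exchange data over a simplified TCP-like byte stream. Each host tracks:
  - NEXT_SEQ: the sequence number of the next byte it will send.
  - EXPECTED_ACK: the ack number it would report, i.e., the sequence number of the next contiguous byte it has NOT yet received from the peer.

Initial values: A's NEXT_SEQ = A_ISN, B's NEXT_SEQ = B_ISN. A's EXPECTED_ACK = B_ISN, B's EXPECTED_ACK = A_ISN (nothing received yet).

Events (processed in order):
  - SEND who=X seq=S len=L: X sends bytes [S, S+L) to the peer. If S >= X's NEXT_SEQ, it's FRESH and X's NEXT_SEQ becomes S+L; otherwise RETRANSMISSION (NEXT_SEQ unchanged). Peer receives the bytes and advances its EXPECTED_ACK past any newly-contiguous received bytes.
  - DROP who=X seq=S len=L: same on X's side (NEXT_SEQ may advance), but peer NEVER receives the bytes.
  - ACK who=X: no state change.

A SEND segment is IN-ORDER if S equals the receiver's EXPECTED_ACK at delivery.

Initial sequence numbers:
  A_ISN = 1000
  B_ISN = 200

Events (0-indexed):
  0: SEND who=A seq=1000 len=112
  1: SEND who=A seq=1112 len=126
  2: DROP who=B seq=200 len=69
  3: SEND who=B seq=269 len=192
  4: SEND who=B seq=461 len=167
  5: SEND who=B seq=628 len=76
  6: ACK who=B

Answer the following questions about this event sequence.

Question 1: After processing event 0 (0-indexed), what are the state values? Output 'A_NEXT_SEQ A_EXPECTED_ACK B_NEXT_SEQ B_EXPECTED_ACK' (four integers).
After event 0: A_seq=1112 A_ack=200 B_seq=200 B_ack=1112

1112 200 200 1112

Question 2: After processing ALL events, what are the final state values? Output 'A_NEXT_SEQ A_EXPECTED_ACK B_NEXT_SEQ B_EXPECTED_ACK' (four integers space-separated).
Answer: 1238 200 704 1238

Derivation:
After event 0: A_seq=1112 A_ack=200 B_seq=200 B_ack=1112
After event 1: A_seq=1238 A_ack=200 B_seq=200 B_ack=1238
After event 2: A_seq=1238 A_ack=200 B_seq=269 B_ack=1238
After event 3: A_seq=1238 A_ack=200 B_seq=461 B_ack=1238
After event 4: A_seq=1238 A_ack=200 B_seq=628 B_ack=1238
After event 5: A_seq=1238 A_ack=200 B_seq=704 B_ack=1238
After event 6: A_seq=1238 A_ack=200 B_seq=704 B_ack=1238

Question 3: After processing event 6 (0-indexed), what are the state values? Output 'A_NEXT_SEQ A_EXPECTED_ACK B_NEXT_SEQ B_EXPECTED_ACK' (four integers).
After event 0: A_seq=1112 A_ack=200 B_seq=200 B_ack=1112
After event 1: A_seq=1238 A_ack=200 B_seq=200 B_ack=1238
After event 2: A_seq=1238 A_ack=200 B_seq=269 B_ack=1238
After event 3: A_seq=1238 A_ack=200 B_seq=461 B_ack=1238
After event 4: A_seq=1238 A_ack=200 B_seq=628 B_ack=1238
After event 5: A_seq=1238 A_ack=200 B_seq=704 B_ack=1238
After event 6: A_seq=1238 A_ack=200 B_seq=704 B_ack=1238

1238 200 704 1238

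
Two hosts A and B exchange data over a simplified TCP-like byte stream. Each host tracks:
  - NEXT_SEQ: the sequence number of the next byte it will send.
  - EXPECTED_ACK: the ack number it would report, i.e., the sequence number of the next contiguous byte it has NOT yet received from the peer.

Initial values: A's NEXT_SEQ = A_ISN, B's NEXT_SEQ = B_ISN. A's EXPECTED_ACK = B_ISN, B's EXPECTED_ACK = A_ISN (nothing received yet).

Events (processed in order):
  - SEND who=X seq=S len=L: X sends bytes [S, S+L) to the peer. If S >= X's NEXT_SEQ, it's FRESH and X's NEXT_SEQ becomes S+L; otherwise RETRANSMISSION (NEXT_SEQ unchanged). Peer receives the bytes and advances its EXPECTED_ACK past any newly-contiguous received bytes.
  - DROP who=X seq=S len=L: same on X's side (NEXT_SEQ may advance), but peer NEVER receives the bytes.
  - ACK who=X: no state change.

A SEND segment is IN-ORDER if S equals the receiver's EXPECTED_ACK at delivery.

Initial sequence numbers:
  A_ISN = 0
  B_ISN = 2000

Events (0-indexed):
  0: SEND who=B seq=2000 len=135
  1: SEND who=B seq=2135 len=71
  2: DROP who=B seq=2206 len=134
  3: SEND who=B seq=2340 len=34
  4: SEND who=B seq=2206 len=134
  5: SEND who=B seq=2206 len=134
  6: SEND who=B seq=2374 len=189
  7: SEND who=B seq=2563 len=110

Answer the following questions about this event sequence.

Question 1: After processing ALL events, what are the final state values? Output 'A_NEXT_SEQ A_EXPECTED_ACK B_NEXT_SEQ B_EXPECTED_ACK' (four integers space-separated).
After event 0: A_seq=0 A_ack=2135 B_seq=2135 B_ack=0
After event 1: A_seq=0 A_ack=2206 B_seq=2206 B_ack=0
After event 2: A_seq=0 A_ack=2206 B_seq=2340 B_ack=0
After event 3: A_seq=0 A_ack=2206 B_seq=2374 B_ack=0
After event 4: A_seq=0 A_ack=2374 B_seq=2374 B_ack=0
After event 5: A_seq=0 A_ack=2374 B_seq=2374 B_ack=0
After event 6: A_seq=0 A_ack=2563 B_seq=2563 B_ack=0
After event 7: A_seq=0 A_ack=2673 B_seq=2673 B_ack=0

Answer: 0 2673 2673 0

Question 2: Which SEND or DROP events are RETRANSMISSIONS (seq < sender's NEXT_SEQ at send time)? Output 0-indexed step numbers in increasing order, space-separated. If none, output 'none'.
Step 0: SEND seq=2000 -> fresh
Step 1: SEND seq=2135 -> fresh
Step 2: DROP seq=2206 -> fresh
Step 3: SEND seq=2340 -> fresh
Step 4: SEND seq=2206 -> retransmit
Step 5: SEND seq=2206 -> retransmit
Step 6: SEND seq=2374 -> fresh
Step 7: SEND seq=2563 -> fresh

Answer: 4 5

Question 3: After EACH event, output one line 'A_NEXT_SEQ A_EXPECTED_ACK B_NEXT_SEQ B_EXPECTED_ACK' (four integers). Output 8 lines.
0 2135 2135 0
0 2206 2206 0
0 2206 2340 0
0 2206 2374 0
0 2374 2374 0
0 2374 2374 0
0 2563 2563 0
0 2673 2673 0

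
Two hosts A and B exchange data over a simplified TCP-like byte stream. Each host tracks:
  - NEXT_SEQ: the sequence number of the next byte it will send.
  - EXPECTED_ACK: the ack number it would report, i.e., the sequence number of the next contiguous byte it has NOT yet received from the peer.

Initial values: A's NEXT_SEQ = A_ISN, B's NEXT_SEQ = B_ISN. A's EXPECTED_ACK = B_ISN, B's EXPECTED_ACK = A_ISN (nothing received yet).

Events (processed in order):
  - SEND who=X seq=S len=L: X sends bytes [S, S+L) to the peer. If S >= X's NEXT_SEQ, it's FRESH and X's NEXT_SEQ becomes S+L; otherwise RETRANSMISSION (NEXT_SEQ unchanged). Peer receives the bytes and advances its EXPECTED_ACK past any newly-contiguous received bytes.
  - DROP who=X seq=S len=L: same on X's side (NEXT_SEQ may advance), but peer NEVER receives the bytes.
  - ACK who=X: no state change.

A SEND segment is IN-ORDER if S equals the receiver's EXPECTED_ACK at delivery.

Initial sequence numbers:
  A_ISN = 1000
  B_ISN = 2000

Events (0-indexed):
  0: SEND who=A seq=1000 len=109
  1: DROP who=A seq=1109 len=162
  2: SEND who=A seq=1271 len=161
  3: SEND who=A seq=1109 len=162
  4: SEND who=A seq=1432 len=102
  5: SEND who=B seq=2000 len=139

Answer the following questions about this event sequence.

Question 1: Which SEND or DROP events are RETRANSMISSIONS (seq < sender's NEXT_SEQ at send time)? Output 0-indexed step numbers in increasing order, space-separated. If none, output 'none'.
Step 0: SEND seq=1000 -> fresh
Step 1: DROP seq=1109 -> fresh
Step 2: SEND seq=1271 -> fresh
Step 3: SEND seq=1109 -> retransmit
Step 4: SEND seq=1432 -> fresh
Step 5: SEND seq=2000 -> fresh

Answer: 3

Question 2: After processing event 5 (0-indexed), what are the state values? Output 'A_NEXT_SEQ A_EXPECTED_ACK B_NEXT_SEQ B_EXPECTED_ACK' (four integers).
After event 0: A_seq=1109 A_ack=2000 B_seq=2000 B_ack=1109
After event 1: A_seq=1271 A_ack=2000 B_seq=2000 B_ack=1109
After event 2: A_seq=1432 A_ack=2000 B_seq=2000 B_ack=1109
After event 3: A_seq=1432 A_ack=2000 B_seq=2000 B_ack=1432
After event 4: A_seq=1534 A_ack=2000 B_seq=2000 B_ack=1534
After event 5: A_seq=1534 A_ack=2139 B_seq=2139 B_ack=1534

1534 2139 2139 1534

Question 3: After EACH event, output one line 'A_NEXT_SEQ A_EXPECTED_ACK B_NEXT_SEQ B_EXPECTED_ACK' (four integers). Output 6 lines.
1109 2000 2000 1109
1271 2000 2000 1109
1432 2000 2000 1109
1432 2000 2000 1432
1534 2000 2000 1534
1534 2139 2139 1534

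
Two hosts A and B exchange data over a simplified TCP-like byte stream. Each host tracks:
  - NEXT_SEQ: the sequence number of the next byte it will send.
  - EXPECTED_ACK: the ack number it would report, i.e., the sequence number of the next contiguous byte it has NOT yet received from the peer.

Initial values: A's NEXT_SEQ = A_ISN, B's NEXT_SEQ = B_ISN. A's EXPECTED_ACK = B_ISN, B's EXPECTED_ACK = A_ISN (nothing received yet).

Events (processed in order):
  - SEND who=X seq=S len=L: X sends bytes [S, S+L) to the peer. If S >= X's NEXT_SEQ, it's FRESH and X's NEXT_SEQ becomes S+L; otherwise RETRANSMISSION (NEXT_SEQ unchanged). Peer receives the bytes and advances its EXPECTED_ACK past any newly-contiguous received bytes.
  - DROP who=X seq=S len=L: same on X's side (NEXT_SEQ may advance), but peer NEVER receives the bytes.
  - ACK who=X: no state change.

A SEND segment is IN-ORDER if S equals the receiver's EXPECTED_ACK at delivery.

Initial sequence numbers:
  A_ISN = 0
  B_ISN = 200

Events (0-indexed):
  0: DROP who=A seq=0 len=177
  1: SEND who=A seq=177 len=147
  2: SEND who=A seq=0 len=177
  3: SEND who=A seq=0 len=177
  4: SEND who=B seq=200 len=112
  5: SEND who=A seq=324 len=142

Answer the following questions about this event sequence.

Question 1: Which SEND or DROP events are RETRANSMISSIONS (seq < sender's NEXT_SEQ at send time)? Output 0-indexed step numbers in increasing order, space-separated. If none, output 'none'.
Step 0: DROP seq=0 -> fresh
Step 1: SEND seq=177 -> fresh
Step 2: SEND seq=0 -> retransmit
Step 3: SEND seq=0 -> retransmit
Step 4: SEND seq=200 -> fresh
Step 5: SEND seq=324 -> fresh

Answer: 2 3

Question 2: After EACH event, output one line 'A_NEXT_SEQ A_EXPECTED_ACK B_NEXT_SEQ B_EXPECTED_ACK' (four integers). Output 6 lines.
177 200 200 0
324 200 200 0
324 200 200 324
324 200 200 324
324 312 312 324
466 312 312 466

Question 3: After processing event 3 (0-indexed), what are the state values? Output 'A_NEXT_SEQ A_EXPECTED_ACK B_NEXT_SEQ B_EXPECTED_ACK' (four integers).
After event 0: A_seq=177 A_ack=200 B_seq=200 B_ack=0
After event 1: A_seq=324 A_ack=200 B_seq=200 B_ack=0
After event 2: A_seq=324 A_ack=200 B_seq=200 B_ack=324
After event 3: A_seq=324 A_ack=200 B_seq=200 B_ack=324

324 200 200 324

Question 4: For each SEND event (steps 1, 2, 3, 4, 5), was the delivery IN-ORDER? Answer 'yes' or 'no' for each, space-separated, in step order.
Step 1: SEND seq=177 -> out-of-order
Step 2: SEND seq=0 -> in-order
Step 3: SEND seq=0 -> out-of-order
Step 4: SEND seq=200 -> in-order
Step 5: SEND seq=324 -> in-order

Answer: no yes no yes yes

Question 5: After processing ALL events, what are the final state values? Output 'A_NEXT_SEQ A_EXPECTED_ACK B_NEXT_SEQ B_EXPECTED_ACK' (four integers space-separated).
After event 0: A_seq=177 A_ack=200 B_seq=200 B_ack=0
After event 1: A_seq=324 A_ack=200 B_seq=200 B_ack=0
After event 2: A_seq=324 A_ack=200 B_seq=200 B_ack=324
After event 3: A_seq=324 A_ack=200 B_seq=200 B_ack=324
After event 4: A_seq=324 A_ack=312 B_seq=312 B_ack=324
After event 5: A_seq=466 A_ack=312 B_seq=312 B_ack=466

Answer: 466 312 312 466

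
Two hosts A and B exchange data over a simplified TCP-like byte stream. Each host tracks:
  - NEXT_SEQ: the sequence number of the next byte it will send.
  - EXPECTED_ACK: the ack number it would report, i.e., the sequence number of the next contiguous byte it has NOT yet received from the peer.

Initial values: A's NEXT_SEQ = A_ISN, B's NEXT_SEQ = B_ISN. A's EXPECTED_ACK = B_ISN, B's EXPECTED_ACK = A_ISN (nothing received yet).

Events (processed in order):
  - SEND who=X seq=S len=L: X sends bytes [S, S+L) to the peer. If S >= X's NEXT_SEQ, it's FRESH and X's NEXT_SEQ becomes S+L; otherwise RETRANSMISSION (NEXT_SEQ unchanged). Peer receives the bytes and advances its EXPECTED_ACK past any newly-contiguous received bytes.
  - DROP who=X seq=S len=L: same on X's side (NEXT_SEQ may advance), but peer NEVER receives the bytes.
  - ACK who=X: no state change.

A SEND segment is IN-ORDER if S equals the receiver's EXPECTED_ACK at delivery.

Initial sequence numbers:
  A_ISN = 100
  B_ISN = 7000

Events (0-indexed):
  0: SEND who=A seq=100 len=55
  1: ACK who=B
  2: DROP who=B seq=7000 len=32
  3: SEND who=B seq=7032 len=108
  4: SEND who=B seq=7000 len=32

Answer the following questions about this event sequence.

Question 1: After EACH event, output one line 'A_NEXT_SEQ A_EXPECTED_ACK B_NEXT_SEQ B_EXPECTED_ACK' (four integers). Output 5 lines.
155 7000 7000 155
155 7000 7000 155
155 7000 7032 155
155 7000 7140 155
155 7140 7140 155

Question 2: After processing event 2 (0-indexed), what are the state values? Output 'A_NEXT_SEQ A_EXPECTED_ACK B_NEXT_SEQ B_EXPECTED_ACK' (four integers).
After event 0: A_seq=155 A_ack=7000 B_seq=7000 B_ack=155
After event 1: A_seq=155 A_ack=7000 B_seq=7000 B_ack=155
After event 2: A_seq=155 A_ack=7000 B_seq=7032 B_ack=155

155 7000 7032 155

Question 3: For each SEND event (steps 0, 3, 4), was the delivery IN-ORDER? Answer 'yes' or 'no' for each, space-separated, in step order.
Answer: yes no yes

Derivation:
Step 0: SEND seq=100 -> in-order
Step 3: SEND seq=7032 -> out-of-order
Step 4: SEND seq=7000 -> in-order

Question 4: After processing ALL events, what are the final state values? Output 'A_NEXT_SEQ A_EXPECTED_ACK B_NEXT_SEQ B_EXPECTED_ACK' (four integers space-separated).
Answer: 155 7140 7140 155

Derivation:
After event 0: A_seq=155 A_ack=7000 B_seq=7000 B_ack=155
After event 1: A_seq=155 A_ack=7000 B_seq=7000 B_ack=155
After event 2: A_seq=155 A_ack=7000 B_seq=7032 B_ack=155
After event 3: A_seq=155 A_ack=7000 B_seq=7140 B_ack=155
After event 4: A_seq=155 A_ack=7140 B_seq=7140 B_ack=155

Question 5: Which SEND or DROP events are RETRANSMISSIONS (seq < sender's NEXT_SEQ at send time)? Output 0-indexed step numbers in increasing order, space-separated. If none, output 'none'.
Answer: 4

Derivation:
Step 0: SEND seq=100 -> fresh
Step 2: DROP seq=7000 -> fresh
Step 3: SEND seq=7032 -> fresh
Step 4: SEND seq=7000 -> retransmit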